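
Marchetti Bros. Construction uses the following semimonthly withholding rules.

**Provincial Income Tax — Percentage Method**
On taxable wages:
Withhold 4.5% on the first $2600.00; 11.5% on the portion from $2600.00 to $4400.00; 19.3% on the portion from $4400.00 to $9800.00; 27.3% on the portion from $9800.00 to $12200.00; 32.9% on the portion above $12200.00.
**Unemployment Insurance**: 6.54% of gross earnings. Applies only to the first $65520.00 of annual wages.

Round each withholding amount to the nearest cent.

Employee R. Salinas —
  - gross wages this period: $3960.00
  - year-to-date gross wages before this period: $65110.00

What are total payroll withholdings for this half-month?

$300.21

Provincial Income Tax: taxable = $3960.00
  $117.00 + 11.5% × ($3960.00 − $2600.00) = $117.00 + 11.5% × $1360.00 = $273.40
Unemployment Insurance: cap $65520.00 − YTD $65110.00 = $410.00 subject; 6.54% × $410.00 = $26.81
Total: $273.40 + $26.81 = $300.21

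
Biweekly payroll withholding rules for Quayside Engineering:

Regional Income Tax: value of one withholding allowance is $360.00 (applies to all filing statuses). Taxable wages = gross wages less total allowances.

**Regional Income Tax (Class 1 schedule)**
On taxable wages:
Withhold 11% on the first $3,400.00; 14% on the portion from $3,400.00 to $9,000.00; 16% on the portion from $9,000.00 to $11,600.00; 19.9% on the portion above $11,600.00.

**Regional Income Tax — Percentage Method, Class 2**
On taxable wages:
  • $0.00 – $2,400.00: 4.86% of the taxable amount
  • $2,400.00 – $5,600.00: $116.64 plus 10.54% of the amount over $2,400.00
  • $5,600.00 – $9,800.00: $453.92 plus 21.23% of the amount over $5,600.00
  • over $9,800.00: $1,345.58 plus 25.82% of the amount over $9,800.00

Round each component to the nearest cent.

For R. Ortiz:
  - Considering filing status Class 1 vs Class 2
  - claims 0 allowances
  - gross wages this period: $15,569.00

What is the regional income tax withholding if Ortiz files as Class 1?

Regional Income Tax (Class 1): taxable = $15,569.00
  $1,574.00 + 19.9% × ($15,569.00 − $11,600.00) = $1,574.00 + 19.9% × $3,969.00 = $2,363.83

$2,363.83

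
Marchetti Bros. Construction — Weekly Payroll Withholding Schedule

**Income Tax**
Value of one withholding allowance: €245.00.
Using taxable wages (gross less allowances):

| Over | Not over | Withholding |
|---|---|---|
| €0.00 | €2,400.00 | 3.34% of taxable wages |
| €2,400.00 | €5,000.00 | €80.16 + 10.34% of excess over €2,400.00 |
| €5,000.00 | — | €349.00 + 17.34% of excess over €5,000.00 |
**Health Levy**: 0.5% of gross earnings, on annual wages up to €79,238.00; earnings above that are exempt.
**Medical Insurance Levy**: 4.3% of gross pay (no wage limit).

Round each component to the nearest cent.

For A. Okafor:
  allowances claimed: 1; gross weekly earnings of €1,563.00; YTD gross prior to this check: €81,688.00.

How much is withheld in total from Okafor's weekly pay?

€111.23

Income Tax: taxable = €1,563.00 − 1×€245.00 = €1,318.00
  3.34% × €1,318.00 = €44.02
Health Levy: YTD €81,688.00 ≥ cap €79,238.00 → €0.00
Medical Insurance Levy: 4.3% × €1,563.00 = €67.21
Total: €44.02 + €0.00 + €67.21 = €111.23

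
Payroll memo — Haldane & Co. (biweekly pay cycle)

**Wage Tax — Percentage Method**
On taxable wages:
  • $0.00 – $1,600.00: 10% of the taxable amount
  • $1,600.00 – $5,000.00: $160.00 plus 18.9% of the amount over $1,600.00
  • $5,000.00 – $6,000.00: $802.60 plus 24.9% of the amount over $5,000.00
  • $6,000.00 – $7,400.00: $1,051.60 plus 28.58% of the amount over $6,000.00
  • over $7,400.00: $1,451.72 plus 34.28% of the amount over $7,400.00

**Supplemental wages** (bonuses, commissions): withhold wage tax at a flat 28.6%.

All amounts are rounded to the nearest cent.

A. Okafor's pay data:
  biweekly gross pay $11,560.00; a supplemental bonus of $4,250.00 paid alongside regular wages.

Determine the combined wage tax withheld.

Wage Tax: taxable = $11,560.00
  $1,451.72 + 34.28% × ($11,560.00 − $7,400.00) = $1,451.72 + 34.28% × $4,160.00 = $2,877.77
Supplemental (28.6% flat on bonus): 28.6% × $4,250.00 = $1,215.50
Total wage tax: $2,877.77 + $1,215.50 = $4,093.27

$4,093.27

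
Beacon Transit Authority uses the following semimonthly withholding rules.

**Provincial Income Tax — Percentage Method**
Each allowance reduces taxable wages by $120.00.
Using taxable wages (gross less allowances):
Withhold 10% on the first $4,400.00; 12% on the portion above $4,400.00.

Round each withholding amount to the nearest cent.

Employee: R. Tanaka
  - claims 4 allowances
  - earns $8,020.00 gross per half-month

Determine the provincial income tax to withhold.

$816.80

Provincial Income Tax: taxable = $8,020.00 − 4×$120.00 = $7,540.00
  $440.00 + 12% × ($7,540.00 − $4,400.00) = $440.00 + 12% × $3,140.00 = $816.80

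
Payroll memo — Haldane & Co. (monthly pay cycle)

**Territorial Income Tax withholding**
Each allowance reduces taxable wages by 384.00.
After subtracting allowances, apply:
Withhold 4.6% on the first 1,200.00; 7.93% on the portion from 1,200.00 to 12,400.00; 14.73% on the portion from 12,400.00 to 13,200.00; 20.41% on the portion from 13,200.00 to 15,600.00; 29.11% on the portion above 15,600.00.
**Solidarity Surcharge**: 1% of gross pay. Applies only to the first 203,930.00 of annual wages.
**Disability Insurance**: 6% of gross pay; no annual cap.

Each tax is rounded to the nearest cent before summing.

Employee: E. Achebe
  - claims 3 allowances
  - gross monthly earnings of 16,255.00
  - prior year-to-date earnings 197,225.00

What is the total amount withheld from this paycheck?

2,491.95

Territorial Income Tax: taxable = 16,255.00 − 3×384.00 = 15,103.00
  1,061.20 + 20.41% × (15,103.00 − 13,200.00) = 1,061.20 + 20.41% × 1,903.00 = 1,449.60
Solidarity Surcharge: cap 203,930.00 − YTD 197,225.00 = 6,705.00 subject; 1% × 6,705.00 = 67.05
Disability Insurance: 6% × 16,255.00 = 975.30
Total: 1,449.60 + 67.05 + 975.30 = 2,491.95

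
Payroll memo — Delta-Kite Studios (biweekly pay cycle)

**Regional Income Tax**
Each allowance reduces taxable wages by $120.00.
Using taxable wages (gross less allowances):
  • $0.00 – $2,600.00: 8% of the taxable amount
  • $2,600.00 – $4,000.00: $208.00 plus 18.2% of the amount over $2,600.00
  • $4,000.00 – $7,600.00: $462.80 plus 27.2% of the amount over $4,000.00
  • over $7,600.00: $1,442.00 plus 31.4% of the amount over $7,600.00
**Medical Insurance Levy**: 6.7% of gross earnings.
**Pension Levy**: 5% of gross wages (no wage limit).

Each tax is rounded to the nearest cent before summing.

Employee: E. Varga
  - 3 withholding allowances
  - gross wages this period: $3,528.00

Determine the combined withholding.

$724.16

Regional Income Tax: taxable = $3,528.00 − 3×$120.00 = $3,168.00
  $208.00 + 18.2% × ($3,168.00 − $2,600.00) = $208.00 + 18.2% × $568.00 = $311.38
Medical Insurance Levy: 6.7% × $3,528.00 = $236.38
Pension Levy: 5% × $3,528.00 = $176.40
Total: $311.38 + $236.38 + $176.40 = $724.16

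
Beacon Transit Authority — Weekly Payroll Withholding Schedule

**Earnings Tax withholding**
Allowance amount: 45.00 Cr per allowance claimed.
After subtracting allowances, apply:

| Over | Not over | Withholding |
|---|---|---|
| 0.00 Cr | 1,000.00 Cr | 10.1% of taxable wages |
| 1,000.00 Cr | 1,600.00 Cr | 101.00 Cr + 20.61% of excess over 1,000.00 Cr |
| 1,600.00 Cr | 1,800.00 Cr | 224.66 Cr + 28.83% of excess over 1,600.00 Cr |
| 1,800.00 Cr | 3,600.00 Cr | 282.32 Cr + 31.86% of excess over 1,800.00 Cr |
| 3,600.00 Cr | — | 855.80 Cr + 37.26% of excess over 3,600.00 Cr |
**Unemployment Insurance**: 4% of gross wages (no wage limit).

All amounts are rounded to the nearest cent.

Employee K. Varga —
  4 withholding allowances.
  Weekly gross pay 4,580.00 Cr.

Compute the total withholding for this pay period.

1,337.08 Cr

Earnings Tax: taxable = 4,580.00 Cr − 4×45.00 Cr = 4,400.00 Cr
  855.80 Cr + 37.26% × (4,400.00 Cr − 3,600.00 Cr) = 855.80 Cr + 37.26% × 800.00 Cr = 1,153.88 Cr
Unemployment Insurance: 4% × 4,580.00 Cr = 183.20 Cr
Total: 1,153.88 Cr + 183.20 Cr = 1,337.08 Cr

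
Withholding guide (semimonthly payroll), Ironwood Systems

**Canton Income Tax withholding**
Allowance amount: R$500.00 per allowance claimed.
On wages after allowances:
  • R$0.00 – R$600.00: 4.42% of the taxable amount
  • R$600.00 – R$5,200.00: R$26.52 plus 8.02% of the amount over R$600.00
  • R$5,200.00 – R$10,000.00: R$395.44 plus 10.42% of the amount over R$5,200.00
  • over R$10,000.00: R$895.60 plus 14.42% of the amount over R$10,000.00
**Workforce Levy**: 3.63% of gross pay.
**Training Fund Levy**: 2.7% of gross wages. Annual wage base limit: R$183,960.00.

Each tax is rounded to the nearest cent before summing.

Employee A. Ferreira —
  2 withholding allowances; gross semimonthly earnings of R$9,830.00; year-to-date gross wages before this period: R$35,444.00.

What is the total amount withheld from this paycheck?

Canton Income Tax: taxable = R$9,830.00 − 2×R$500.00 = R$8,830.00
  R$395.44 + 10.42% × (R$8,830.00 − R$5,200.00) = R$395.44 + 10.42% × R$3,630.00 = R$773.69
Workforce Levy: 3.63% × R$9,830.00 = R$356.83
Training Fund Levy: 2.7% × R$9,830.00 = R$265.41
Total: R$773.69 + R$356.83 + R$265.41 = R$1,395.93

R$1,395.93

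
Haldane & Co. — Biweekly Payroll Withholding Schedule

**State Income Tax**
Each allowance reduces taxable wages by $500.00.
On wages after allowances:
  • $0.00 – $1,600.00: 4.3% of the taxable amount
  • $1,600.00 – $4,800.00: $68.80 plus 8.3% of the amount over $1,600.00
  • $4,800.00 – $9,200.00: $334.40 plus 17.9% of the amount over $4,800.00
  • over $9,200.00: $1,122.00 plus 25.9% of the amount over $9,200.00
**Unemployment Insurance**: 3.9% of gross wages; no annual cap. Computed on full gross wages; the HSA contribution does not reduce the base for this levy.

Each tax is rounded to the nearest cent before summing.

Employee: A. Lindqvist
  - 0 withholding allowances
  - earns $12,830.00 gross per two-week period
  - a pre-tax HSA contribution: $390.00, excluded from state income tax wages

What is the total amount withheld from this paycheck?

State Income Tax: taxable = $12,830.00 − $390.00 = $12,440.00
  $1,122.00 + 25.9% × ($12,440.00 − $9,200.00) = $1,122.00 + 25.9% × $3,240.00 = $1,961.16
Unemployment Insurance: 3.9% × $12,830.00 = $500.37
Total: $1,961.16 + $500.37 = $2,461.53

$2,461.53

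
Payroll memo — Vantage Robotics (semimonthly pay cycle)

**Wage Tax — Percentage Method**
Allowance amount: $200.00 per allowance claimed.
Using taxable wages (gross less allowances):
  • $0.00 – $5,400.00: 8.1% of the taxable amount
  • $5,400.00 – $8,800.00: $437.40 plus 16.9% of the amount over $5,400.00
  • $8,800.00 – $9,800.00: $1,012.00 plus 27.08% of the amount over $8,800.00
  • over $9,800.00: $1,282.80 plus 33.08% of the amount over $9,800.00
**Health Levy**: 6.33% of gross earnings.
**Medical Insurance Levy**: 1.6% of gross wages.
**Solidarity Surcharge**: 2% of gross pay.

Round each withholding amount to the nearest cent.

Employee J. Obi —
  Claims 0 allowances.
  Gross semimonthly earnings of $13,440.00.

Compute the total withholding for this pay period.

$3,821.50

Wage Tax: taxable = $13,440.00
  $1,282.80 + 33.08% × ($13,440.00 − $9,800.00) = $1,282.80 + 33.08% × $3,640.00 = $2,486.91
Health Levy: 6.33% × $13,440.00 = $850.75
Medical Insurance Levy: 1.6% × $13,440.00 = $215.04
Solidarity Surcharge: 2% × $13,440.00 = $268.80
Total: $2,486.91 + $850.75 + $215.04 + $268.80 = $3,821.50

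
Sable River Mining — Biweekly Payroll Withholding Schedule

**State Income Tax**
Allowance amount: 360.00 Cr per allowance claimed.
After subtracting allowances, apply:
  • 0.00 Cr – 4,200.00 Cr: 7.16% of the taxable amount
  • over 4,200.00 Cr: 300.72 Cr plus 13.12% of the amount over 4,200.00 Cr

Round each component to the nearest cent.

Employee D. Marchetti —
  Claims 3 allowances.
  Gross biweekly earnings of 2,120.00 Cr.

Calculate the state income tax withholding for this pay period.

74.46 Cr

State Income Tax: taxable = 2,120.00 Cr − 3×360.00 Cr = 1,040.00 Cr
  7.16% × 1,040.00 Cr = 74.46 Cr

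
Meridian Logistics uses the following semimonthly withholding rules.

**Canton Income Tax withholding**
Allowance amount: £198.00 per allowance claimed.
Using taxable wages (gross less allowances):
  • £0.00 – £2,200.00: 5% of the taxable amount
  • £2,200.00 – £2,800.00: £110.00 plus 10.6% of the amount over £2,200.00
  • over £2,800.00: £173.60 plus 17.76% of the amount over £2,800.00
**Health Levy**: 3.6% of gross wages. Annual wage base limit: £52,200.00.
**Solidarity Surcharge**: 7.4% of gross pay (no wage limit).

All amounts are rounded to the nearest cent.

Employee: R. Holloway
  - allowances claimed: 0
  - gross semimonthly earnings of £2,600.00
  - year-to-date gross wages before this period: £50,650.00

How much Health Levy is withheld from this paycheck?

Health Levy: cap £52,200.00 − YTD £50,650.00 = £1,550.00 subject; 3.6% × £1,550.00 = £55.80

£55.80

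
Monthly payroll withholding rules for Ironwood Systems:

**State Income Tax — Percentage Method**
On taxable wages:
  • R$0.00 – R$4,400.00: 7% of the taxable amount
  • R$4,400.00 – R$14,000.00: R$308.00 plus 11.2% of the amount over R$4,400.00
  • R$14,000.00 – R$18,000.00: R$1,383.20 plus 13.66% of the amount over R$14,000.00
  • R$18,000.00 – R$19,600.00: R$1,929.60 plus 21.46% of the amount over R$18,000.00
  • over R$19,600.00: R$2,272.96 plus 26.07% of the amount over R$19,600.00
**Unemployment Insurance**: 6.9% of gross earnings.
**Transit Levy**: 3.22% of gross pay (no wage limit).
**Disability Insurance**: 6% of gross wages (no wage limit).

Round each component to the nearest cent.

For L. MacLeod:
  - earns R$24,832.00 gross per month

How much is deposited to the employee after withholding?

R$17,192.14

State Income Tax: taxable = R$24,832.00
  R$2,272.96 + 26.07% × (R$24,832.00 − R$19,600.00) = R$2,272.96 + 26.07% × R$5,232.00 = R$3,636.94
Unemployment Insurance: 6.9% × R$24,832.00 = R$1,713.41
Transit Levy: 3.22% × R$24,832.00 = R$799.59
Disability Insurance: 6% × R$24,832.00 = R$1,489.92
Total withheld: R$3,636.94 + R$1,713.41 + R$799.59 + R$1,489.92 = R$7,639.86
Net pay: R$24,832.00 − R$7,639.86 = R$17,192.14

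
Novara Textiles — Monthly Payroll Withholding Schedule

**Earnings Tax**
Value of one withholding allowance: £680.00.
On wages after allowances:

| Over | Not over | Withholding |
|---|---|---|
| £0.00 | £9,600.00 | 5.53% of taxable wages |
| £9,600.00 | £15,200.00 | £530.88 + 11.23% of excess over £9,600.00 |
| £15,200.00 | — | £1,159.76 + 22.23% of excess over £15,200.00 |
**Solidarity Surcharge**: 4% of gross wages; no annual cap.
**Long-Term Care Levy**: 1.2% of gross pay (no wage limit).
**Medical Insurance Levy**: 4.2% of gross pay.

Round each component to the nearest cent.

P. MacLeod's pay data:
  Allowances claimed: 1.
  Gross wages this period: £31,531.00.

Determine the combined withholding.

£7,602.89

Earnings Tax: taxable = £31,531.00 − 1×£680.00 = £30,851.00
  £1,159.76 + 22.23% × (£30,851.00 − £15,200.00) = £1,159.76 + 22.23% × £15,651.00 = £4,638.98
Solidarity Surcharge: 4% × £31,531.00 = £1,261.24
Long-Term Care Levy: 1.2% × £31,531.00 = £378.37
Medical Insurance Levy: 4.2% × £31,531.00 = £1,324.30
Total: £4,638.98 + £1,261.24 + £378.37 + £1,324.30 = £7,602.89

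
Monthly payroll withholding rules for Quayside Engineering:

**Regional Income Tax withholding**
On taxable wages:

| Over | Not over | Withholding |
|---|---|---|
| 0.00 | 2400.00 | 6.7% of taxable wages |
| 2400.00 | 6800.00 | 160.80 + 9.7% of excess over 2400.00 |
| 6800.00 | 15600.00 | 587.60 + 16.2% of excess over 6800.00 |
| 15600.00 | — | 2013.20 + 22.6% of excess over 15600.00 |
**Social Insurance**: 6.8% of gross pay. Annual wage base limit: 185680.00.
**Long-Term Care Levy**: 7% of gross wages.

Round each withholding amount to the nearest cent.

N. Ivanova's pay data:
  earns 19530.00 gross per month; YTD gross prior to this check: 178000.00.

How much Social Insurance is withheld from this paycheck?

522.24

Social Insurance: cap 185680.00 − YTD 178000.00 = 7680.00 subject; 6.8% × 7680.00 = 522.24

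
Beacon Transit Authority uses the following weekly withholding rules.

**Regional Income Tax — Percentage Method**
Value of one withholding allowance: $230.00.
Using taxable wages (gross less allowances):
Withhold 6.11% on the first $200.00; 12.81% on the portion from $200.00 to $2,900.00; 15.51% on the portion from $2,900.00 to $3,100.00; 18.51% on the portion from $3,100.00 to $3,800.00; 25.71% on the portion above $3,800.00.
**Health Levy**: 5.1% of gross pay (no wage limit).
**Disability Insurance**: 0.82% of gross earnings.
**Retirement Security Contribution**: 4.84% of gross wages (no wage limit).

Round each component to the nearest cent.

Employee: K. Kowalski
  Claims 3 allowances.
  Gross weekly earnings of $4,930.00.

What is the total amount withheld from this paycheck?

$1,162.27

Regional Income Tax: taxable = $4,930.00 − 3×$230.00 = $4,240.00
  $518.68 + 25.71% × ($4,240.00 − $3,800.00) = $518.68 + 25.71% × $440.00 = $631.80
Health Levy: 5.1% × $4,930.00 = $251.43
Disability Insurance: 0.82% × $4,930.00 = $40.43
Retirement Security Contribution: 4.84% × $4,930.00 = $238.61
Total: $631.80 + $251.43 + $40.43 + $238.61 = $1,162.27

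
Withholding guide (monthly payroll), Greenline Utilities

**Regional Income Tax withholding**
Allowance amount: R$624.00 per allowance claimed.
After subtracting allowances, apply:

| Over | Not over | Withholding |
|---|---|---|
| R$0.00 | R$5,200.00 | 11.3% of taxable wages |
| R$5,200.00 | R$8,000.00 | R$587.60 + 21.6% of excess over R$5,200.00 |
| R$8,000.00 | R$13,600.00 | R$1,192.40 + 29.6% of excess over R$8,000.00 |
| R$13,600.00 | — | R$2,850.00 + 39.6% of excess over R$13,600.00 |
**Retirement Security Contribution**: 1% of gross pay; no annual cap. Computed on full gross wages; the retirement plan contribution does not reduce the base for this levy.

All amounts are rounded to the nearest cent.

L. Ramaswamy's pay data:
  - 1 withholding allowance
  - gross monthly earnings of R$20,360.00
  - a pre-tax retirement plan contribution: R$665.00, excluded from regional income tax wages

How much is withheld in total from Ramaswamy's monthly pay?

Regional Income Tax: taxable = R$20,360.00 − R$665.00 − 1×R$624.00 = R$19,071.00
  R$2,850.00 + 39.6% × (R$19,071.00 − R$13,600.00) = R$2,850.00 + 39.6% × R$5,471.00 = R$5,016.52
Retirement Security Contribution: 1% × R$20,360.00 = R$203.60
Total: R$5,016.52 + R$203.60 = R$5,220.12

R$5,220.12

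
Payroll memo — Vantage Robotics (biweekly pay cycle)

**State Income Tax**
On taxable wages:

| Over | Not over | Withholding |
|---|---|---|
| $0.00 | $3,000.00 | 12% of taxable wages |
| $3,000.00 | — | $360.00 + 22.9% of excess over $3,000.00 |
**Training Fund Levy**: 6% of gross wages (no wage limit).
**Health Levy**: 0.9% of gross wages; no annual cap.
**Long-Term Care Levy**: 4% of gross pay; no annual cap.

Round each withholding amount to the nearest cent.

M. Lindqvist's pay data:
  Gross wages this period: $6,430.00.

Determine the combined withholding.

$1,846.34

State Income Tax: taxable = $6,430.00
  $360.00 + 22.9% × ($6,430.00 − $3,000.00) = $360.00 + 22.9% × $3,430.00 = $1,145.47
Training Fund Levy: 6% × $6,430.00 = $385.80
Health Levy: 0.9% × $6,430.00 = $57.87
Long-Term Care Levy: 4% × $6,430.00 = $257.20
Total: $1,145.47 + $385.80 + $57.87 + $257.20 = $1,846.34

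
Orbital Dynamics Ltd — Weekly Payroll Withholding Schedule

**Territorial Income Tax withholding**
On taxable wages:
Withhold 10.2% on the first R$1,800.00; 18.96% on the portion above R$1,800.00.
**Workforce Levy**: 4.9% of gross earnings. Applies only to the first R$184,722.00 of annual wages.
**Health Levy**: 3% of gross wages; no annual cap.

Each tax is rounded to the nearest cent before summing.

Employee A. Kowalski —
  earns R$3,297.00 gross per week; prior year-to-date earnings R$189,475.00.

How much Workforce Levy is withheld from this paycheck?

Workforce Levy: YTD R$189,475.00 ≥ cap R$184,722.00 → R$0.00

R$0.00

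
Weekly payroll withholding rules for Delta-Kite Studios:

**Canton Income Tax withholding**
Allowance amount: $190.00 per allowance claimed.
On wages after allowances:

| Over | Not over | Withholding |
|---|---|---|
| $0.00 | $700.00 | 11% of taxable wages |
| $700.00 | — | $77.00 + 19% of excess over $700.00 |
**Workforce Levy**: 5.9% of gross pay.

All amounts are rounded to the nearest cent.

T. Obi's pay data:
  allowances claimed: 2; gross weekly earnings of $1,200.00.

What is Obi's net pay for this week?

$1,029.40

Canton Income Tax: taxable = $1,200.00 − 2×$190.00 = $820.00
  $77.00 + 19% × ($820.00 − $700.00) = $77.00 + 19% × $120.00 = $99.80
Workforce Levy: 5.9% × $1,200.00 = $70.80
Total withheld: $99.80 + $70.80 = $170.60
Net pay: $1,200.00 − $170.60 = $1,029.40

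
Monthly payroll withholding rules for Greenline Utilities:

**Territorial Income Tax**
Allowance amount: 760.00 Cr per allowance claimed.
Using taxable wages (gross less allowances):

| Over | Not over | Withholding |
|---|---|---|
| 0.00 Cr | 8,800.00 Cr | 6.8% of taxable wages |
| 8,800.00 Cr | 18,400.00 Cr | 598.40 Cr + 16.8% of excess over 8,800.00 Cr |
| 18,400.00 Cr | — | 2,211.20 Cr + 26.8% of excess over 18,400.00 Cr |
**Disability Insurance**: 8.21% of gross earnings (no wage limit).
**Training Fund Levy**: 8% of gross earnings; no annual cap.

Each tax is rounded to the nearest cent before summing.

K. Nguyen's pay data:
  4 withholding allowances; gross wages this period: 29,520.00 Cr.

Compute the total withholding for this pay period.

Territorial Income Tax: taxable = 29,520.00 Cr − 4×760.00 Cr = 26,480.00 Cr
  2,211.20 Cr + 26.8% × (26,480.00 Cr − 18,400.00 Cr) = 2,211.20 Cr + 26.8% × 8,080.00 Cr = 4,376.64 Cr
Disability Insurance: 8.21% × 29,520.00 Cr = 2,423.59 Cr
Training Fund Levy: 8% × 29,520.00 Cr = 2,361.60 Cr
Total: 4,376.64 Cr + 2,423.59 Cr + 2,361.60 Cr = 9,161.83 Cr

9,161.83 Cr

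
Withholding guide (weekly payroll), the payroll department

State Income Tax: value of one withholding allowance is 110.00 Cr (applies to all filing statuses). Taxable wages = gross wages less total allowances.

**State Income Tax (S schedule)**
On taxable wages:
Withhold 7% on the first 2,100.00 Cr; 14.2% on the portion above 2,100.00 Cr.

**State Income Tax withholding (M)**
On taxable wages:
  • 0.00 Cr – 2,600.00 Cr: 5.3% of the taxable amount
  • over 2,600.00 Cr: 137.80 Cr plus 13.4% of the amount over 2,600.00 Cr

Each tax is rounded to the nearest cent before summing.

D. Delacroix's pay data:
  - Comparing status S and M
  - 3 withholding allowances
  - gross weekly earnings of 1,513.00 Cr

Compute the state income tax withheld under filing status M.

62.70 Cr

State Income Tax (M): taxable = 1,513.00 Cr − 3×110.00 Cr = 1,183.00 Cr
  5.3% × 1,183.00 Cr = 62.70 Cr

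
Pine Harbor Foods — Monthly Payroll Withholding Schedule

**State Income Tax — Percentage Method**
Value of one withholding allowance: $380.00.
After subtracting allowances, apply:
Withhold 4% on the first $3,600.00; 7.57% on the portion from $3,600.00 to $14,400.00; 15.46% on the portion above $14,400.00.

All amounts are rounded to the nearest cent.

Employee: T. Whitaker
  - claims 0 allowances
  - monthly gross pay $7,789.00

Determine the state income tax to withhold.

State Income Tax: taxable = $7,789.00
  $144.00 + 7.57% × ($7,789.00 − $3,600.00) = $144.00 + 7.57% × $4,189.00 = $461.11

$461.11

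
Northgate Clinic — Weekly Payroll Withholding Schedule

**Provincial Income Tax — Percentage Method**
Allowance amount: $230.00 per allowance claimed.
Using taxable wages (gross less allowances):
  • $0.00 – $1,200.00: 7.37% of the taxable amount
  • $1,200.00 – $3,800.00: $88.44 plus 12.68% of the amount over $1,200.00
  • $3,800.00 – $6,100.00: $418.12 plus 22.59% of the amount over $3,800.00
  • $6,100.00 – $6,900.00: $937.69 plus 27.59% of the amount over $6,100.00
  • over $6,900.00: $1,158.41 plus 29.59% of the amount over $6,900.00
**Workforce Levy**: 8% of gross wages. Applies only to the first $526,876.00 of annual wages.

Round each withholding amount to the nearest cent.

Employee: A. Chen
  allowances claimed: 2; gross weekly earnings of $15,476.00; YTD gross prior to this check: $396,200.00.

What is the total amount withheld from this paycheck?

Provincial Income Tax: taxable = $15,476.00 − 2×$230.00 = $15,016.00
  $1,158.41 + 29.59% × ($15,016.00 − $6,900.00) = $1,158.41 + 29.59% × $8,116.00 = $3,559.93
Workforce Levy: 8% × $15,476.00 = $1,238.08
Total: $3,559.93 + $1,238.08 = $4,798.01

$4,798.01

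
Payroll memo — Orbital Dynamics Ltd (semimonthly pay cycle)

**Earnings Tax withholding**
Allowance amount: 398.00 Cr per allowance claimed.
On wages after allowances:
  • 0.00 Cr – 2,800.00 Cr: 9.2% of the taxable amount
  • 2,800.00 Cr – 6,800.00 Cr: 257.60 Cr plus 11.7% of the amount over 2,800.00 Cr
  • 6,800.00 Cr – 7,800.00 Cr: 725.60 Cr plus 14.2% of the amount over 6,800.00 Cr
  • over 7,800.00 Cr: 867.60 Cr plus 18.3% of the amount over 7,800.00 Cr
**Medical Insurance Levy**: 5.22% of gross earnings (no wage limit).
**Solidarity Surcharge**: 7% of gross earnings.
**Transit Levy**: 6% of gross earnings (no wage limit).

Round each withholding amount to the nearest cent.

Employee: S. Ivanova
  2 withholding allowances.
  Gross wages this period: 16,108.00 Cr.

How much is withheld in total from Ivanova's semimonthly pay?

Earnings Tax: taxable = 16,108.00 Cr − 2×398.00 Cr = 15,312.00 Cr
  867.60 Cr + 18.3% × (15,312.00 Cr − 7,800.00 Cr) = 867.60 Cr + 18.3% × 7,512.00 Cr = 2,242.30 Cr
Medical Insurance Levy: 5.22% × 16,108.00 Cr = 840.84 Cr
Solidarity Surcharge: 7% × 16,108.00 Cr = 1,127.56 Cr
Transit Levy: 6% × 16,108.00 Cr = 966.48 Cr
Total: 2,242.30 Cr + 840.84 Cr + 1,127.56 Cr + 966.48 Cr = 5,177.18 Cr

5,177.18 Cr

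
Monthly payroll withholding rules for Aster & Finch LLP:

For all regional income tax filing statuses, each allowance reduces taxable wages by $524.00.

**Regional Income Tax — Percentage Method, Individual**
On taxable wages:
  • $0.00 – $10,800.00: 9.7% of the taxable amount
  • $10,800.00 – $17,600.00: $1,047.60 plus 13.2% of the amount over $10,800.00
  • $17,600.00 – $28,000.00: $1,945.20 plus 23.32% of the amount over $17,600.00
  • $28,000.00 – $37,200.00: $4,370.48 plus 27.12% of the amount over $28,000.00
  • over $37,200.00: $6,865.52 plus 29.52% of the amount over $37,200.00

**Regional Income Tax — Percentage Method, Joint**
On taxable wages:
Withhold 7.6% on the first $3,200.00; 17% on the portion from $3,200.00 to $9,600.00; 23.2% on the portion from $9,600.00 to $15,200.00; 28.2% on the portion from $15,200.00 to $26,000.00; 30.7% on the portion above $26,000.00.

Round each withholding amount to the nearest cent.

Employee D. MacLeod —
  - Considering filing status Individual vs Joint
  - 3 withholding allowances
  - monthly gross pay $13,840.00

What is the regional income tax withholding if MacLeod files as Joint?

Regional Income Tax (Joint): taxable = $13,840.00 − 3×$524.00 = $12,268.00
  $1,331.20 + 23.2% × ($12,268.00 − $9,600.00) = $1,331.20 + 23.2% × $2,668.00 = $1,950.18

$1,950.18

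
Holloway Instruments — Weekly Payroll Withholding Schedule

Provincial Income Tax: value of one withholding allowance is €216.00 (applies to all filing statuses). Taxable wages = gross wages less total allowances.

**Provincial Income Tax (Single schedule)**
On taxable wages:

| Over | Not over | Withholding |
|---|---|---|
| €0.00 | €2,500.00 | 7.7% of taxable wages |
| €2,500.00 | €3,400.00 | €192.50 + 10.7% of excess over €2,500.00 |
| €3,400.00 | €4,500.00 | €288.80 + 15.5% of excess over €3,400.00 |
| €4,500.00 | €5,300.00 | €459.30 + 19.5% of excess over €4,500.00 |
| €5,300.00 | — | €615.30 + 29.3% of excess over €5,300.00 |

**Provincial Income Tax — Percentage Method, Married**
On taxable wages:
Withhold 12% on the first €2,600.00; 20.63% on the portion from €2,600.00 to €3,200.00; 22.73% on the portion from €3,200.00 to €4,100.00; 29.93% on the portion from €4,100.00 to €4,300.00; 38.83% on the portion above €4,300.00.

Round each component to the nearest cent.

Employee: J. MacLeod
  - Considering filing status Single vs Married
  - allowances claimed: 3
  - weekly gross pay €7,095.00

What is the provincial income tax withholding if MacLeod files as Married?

Provincial Income Tax (Married): taxable = €7,095.00 − 3×€216.00 = €6,447.00
  €700.21 + 38.83% × (€6,447.00 − €4,300.00) = €700.21 + 38.83% × €2,147.00 = €1,533.89

€1,533.89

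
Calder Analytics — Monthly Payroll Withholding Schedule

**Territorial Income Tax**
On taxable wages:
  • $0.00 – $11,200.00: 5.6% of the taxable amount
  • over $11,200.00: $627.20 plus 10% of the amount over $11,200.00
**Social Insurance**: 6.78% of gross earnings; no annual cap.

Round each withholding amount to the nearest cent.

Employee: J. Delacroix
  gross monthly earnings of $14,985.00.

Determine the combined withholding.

$2,021.68

Territorial Income Tax: taxable = $14,985.00
  $627.20 + 10% × ($14,985.00 − $11,200.00) = $627.20 + 10% × $3,785.00 = $1,005.70
Social Insurance: 6.78% × $14,985.00 = $1,015.98
Total: $1,005.70 + $1,015.98 = $2,021.68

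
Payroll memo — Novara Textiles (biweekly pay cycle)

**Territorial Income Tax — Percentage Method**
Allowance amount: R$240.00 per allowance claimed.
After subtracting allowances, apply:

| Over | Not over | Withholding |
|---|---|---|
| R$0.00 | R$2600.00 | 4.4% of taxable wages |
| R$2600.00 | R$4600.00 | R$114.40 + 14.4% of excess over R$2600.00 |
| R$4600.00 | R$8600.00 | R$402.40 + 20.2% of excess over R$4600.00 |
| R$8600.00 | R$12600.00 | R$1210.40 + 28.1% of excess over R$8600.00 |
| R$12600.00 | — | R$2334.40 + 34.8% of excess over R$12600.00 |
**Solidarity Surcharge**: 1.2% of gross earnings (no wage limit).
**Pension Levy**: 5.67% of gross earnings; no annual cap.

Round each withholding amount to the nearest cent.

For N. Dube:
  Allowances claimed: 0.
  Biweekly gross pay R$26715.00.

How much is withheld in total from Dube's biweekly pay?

Territorial Income Tax: taxable = R$26715.00
  R$2334.40 + 34.8% × (R$26715.00 − R$12600.00) = R$2334.40 + 34.8% × R$14115.00 = R$7246.42
Solidarity Surcharge: 1.2% × R$26715.00 = R$320.58
Pension Levy: 5.67% × R$26715.00 = R$1514.74
Total: R$7246.42 + R$320.58 + R$1514.74 = R$9081.74

R$9081.74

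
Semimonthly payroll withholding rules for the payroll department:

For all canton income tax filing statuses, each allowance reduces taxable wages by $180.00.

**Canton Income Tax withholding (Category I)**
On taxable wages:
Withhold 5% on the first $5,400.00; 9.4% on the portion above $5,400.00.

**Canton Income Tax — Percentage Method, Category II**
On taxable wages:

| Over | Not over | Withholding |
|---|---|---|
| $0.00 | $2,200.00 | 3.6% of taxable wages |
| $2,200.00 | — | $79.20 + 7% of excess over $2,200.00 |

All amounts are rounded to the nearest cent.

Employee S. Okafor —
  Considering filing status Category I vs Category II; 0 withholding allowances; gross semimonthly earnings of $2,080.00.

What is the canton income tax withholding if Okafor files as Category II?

Canton Income Tax (Category II): taxable = $2,080.00
  3.6% × $2,080.00 = $74.88

$74.88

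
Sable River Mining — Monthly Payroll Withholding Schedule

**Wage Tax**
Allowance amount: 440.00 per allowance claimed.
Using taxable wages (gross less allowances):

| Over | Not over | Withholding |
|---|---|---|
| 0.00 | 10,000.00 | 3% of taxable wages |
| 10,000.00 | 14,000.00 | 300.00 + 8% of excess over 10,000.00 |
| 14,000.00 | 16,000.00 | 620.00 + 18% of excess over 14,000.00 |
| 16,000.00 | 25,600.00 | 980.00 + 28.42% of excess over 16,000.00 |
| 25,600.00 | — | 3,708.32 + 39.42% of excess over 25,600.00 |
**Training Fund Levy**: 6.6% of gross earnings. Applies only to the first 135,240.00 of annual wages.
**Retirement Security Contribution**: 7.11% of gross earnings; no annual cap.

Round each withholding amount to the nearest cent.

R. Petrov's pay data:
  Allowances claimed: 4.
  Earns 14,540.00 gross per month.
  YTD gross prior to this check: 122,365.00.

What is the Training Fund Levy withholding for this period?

849.75

Training Fund Levy: cap 135,240.00 − YTD 122,365.00 = 12,875.00 subject; 6.6% × 12,875.00 = 849.75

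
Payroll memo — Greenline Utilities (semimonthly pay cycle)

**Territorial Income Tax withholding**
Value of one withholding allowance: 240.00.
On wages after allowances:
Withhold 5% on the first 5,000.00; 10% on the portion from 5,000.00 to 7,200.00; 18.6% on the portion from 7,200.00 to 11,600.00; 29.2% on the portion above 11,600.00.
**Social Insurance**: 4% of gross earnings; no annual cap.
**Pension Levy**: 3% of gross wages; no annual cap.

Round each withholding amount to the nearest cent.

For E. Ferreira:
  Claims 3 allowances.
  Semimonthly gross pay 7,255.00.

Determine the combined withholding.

911.35

Territorial Income Tax: taxable = 7,255.00 − 3×240.00 = 6,535.00
  250.00 + 10% × (6,535.00 − 5,000.00) = 250.00 + 10% × 1,535.00 = 403.50
Social Insurance: 4% × 7,255.00 = 290.20
Pension Levy: 3% × 7,255.00 = 217.65
Total: 403.50 + 290.20 + 217.65 = 911.35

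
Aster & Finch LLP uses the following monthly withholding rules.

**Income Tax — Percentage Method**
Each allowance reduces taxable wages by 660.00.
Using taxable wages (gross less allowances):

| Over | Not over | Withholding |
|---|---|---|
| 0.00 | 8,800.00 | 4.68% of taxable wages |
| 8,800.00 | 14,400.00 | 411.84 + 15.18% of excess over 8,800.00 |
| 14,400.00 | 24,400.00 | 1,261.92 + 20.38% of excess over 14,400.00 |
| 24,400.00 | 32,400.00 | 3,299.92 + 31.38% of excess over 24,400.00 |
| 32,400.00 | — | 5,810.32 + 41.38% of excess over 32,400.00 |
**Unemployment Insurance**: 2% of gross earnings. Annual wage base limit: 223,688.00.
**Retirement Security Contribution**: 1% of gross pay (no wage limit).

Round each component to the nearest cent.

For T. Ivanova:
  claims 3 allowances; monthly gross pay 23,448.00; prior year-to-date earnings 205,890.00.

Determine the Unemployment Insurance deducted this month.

Unemployment Insurance: cap 223,688.00 − YTD 205,890.00 = 17,798.00 subject; 2% × 17,798.00 = 355.96

355.96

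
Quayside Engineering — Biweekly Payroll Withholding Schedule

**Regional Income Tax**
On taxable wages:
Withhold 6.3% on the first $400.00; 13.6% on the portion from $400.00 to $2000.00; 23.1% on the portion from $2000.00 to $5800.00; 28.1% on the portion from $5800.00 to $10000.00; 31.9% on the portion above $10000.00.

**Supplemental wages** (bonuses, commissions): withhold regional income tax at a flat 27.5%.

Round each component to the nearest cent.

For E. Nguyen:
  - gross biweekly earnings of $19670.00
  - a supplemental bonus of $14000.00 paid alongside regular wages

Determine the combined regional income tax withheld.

$9235.53

Regional Income Tax: taxable = $19670.00
  $2300.80 + 31.9% × ($19670.00 − $10000.00) = $2300.80 + 31.9% × $9670.00 = $5385.53
Supplemental (27.5% flat on bonus): 27.5% × $14000.00 = $3850.00
Total regional income tax: $5385.53 + $3850.00 = $9235.53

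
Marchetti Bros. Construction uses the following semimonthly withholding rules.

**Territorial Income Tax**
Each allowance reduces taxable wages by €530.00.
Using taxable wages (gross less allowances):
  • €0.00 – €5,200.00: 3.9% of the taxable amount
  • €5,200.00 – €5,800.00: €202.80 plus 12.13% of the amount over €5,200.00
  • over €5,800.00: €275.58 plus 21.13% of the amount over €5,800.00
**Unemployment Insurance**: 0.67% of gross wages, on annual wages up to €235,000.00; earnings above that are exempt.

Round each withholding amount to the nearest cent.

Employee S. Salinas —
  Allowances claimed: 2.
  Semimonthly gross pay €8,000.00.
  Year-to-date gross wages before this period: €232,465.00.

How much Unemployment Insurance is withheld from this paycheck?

Unemployment Insurance: cap €235,000.00 − YTD €232,465.00 = €2,535.00 subject; 0.67% × €2,535.00 = €16.98

€16.98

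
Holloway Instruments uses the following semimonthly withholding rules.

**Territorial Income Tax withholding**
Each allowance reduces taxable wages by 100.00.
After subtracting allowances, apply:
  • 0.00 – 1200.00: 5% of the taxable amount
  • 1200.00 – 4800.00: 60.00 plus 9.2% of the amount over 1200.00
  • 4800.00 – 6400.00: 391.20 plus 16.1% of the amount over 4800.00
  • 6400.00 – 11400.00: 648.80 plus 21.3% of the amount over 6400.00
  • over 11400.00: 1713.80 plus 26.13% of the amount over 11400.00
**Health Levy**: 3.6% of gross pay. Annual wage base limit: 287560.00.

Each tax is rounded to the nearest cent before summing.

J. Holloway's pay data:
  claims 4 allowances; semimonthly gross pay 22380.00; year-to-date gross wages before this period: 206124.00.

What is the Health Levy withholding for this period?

805.68

Health Levy: 3.6% × 22380.00 = 805.68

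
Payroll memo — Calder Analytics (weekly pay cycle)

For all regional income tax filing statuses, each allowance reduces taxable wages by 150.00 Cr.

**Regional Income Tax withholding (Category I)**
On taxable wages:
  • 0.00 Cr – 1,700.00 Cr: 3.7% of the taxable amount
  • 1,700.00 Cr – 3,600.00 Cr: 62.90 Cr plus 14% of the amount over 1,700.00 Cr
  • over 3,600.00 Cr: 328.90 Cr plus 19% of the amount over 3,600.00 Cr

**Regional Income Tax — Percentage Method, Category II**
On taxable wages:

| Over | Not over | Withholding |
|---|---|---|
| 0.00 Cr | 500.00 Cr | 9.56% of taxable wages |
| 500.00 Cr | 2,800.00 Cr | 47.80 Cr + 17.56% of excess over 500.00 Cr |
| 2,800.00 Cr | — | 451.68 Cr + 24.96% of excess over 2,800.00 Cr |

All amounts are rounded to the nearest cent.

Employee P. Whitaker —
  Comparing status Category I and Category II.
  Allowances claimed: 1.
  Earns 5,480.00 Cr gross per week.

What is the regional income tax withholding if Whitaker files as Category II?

Regional Income Tax (Category II): taxable = 5,480.00 Cr − 1×150.00 Cr = 5,330.00 Cr
  451.68 Cr + 24.96% × (5,330.00 Cr − 2,800.00 Cr) = 451.68 Cr + 24.96% × 2,530.00 Cr = 1,083.17 Cr

1,083.17 Cr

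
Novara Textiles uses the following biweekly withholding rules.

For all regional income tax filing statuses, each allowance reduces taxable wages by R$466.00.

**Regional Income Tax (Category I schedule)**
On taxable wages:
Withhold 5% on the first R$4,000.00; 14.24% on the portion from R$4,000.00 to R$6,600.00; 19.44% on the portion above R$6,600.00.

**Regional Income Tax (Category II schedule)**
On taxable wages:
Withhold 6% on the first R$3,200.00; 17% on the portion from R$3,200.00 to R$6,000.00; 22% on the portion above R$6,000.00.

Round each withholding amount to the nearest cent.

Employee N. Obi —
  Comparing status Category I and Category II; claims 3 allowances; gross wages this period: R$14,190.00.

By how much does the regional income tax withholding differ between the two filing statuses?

Regional Income Tax (Category I): taxable = R$14,190.00 − 3×R$466.00 = R$12,792.00
  R$570.24 + 19.44% × (R$12,792.00 − R$6,600.00) = R$570.24 + 19.44% × R$6,192.00 = R$1,773.96
Regional Income Tax (Category II): taxable = R$14,190.00 − 3×R$466.00 = R$12,792.00
  R$668.00 + 22% × (R$12,792.00 − R$6,000.00) = R$668.00 + 22% × R$6,792.00 = R$2,162.24
Difference: |R$1,773.96 − R$2,162.24| = R$388.28 (higher under Category II)

R$388.28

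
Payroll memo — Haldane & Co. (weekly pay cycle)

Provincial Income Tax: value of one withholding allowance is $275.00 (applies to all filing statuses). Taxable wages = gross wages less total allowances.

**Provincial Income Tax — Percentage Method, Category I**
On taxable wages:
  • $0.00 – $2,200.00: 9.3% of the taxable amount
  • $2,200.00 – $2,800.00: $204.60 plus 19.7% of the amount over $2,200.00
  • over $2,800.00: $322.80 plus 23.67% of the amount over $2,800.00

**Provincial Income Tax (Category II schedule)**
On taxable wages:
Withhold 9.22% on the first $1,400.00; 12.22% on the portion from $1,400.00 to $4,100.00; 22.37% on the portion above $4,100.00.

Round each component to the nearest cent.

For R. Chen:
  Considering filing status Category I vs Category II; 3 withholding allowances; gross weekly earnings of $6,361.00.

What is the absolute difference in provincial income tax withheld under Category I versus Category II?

Provincial Income Tax (Category I): taxable = $6,361.00 − 3×$275.00 = $5,536.00
  $322.80 + 23.67% × ($5,536.00 − $2,800.00) = $322.80 + 23.67% × $2,736.00 = $970.41
Provincial Income Tax (Category II): taxable = $6,361.00 − 3×$275.00 = $5,536.00
  $459.02 + 22.37% × ($5,536.00 − $4,100.00) = $459.02 + 22.37% × $1,436.00 = $780.25
Difference: |$970.41 − $780.25| = $190.16 (higher under Category I)

$190.16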